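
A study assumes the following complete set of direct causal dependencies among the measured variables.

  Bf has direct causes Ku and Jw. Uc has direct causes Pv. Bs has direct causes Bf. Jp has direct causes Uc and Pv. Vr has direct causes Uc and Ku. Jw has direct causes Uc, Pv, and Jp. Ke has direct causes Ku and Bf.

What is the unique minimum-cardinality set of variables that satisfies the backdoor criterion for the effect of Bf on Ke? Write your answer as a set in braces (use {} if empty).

Variables eligible for adjustment (non-descendants of Bf, excluding Bf and Ke): {Jp, Jw, Ku, Pv, Uc, Vr}.
Backdoor paths from Bf to Ke:
  P1: Bf <- Jw <- Pv -> Uc -> Vr <- Ku -> Ke
  P2: Bf <- Jw <- Pv -> Jp <- Uc -> Vr <- Ku -> Ke
  P3: Bf <- Jw <- Uc -> Vr <- Ku -> Ke
  P4: Bf <- Jw <- Jp <- Pv -> Uc -> Vr <- Ku -> Ke
  P5: Bf <- Jw <- Jp <- Uc -> Vr <- Ku -> Ke
  P6: Bf <- Ku -> Ke
The empty set is not sufficient: P6 (Bf <- Ku -> Ke) has no collider blocking it and no conditioned non-collider, so it is open.
Try {Ku}:
  P1: blocked at collider Vr (neither it nor any descendant is in the conditioning set).
  P2: blocked at collider Jp (neither it nor any descendant is in the conditioning set).
  P3: blocked at collider Vr (neither it nor any descendant is in the conditioning set).
  P4: blocked at collider Vr (neither it nor any descendant is in the conditioning set).
  P5: blocked at collider Vr (neither it nor any descendant is in the conditioning set).
  P6: blocked at fork node Ku ∈ conditioning set.
{Ku} contains no descendant of Bf and blocks every backdoor path.
No other singleton works — e.g. {Pv} leaves P6 open — so {Ku} is the unique smallest valid adjustment set.

{Ku}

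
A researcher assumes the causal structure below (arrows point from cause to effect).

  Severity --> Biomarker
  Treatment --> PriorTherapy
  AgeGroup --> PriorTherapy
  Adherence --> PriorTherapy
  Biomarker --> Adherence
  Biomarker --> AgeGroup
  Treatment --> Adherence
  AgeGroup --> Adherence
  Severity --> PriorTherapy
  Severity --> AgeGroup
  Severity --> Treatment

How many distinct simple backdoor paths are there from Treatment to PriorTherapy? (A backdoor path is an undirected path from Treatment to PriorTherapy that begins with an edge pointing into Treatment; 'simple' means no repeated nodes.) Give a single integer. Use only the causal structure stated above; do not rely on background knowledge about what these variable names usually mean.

8

A backdoor path from Treatment to PriorTherapy is any simple undirected path whose first edge points into Treatment (i.e. leaves Treatment via a parent).
Parents of Treatment: {Severity}.
Enumerating:
  P1: Treatment <- Severity -> Biomarker -> AgeGroup -> Adherence -> PriorTherapy
  P2: Treatment <- Severity -> Biomarker -> AgeGroup -> PriorTherapy
  P3: Treatment <- Severity -> Biomarker -> Adherence <- AgeGroup -> PriorTherapy
  P4: Treatment <- Severity -> Biomarker -> Adherence -> PriorTherapy
  P5: Treatment <- Severity -> AgeGroup <- Biomarker -> Adherence -> PriorTherapy
  P6: Treatment <- Severity -> AgeGroup -> Adherence -> PriorTherapy
  P7: Treatment <- Severity -> AgeGroup -> PriorTherapy
  P8: Treatment <- Severity -> PriorTherapy
That exhausts the simple backdoor paths. Count: 8.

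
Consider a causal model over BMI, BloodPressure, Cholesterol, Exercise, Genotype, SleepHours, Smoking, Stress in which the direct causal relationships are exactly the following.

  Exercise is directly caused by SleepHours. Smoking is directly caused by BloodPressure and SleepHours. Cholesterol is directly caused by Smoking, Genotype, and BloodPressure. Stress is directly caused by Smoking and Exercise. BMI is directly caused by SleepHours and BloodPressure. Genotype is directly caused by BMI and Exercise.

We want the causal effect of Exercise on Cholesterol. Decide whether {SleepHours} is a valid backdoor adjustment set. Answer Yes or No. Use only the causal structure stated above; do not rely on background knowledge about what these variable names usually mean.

Yes

Backdoor paths from Exercise to Cholesterol (paths whose first edge points into Exercise):
  P1: Exercise <- SleepHours -> BMI <- BloodPressure -> Smoking -> Cholesterol
  P2: Exercise <- SleepHours -> BMI <- BloodPressure -> Cholesterol
  P3: Exercise <- SleepHours -> BMI -> Genotype -> Cholesterol
  P4: Exercise <- SleepHours -> Smoking <- BloodPressure -> BMI -> Genotype -> Cholesterol
  P5: Exercise <- SleepHours -> Smoking <- BloodPressure -> Cholesterol
  P6: Exercise <- SleepHours -> Smoking -> Cholesterol
Condition 1 (no descendant of Exercise in the set): holds — descendants of Exercise are {Cholesterol, Genotype, Stress}; none are in {SleepHours}.
Condition 2 (every backdoor path blocked by {SleepHours}):
  P1: blocked at fork node SleepHours ∈ conditioning set.
  P2: blocked at fork node SleepHours ∈ conditioning set.
  P3: blocked at fork node SleepHours ∈ conditioning set.
  P4: blocked at fork node SleepHours ∈ conditioning set.
  P5: blocked at fork node SleepHours ∈ conditioning set.
  P6: blocked at fork node SleepHours ∈ conditioning set.
{SleepHours} satisfies the backdoor criterion.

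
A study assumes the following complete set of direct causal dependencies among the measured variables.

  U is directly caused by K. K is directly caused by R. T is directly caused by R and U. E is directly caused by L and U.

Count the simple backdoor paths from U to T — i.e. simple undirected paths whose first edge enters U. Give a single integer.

A backdoor path from U to T is any simple undirected path whose first edge points into U (i.e. leaves U via a parent).
Parents of U: {K}.
Enumerating:
  P1: U <- K <- R -> T
That exhausts the simple backdoor paths. Count: 1.

1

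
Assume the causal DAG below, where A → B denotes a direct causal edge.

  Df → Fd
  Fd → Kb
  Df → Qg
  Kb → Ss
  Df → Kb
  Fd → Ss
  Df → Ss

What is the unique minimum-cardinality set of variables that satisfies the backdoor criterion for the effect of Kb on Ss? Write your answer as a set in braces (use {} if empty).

Variables eligible for adjustment (non-descendants of Kb, excluding Kb and Ss): {Df, Fd, Qg}.
Backdoor paths from Kb to Ss:
  P1: Kb <- Df -> Fd -> Ss
  P2: Kb <- Df -> Ss
  P3: Kb <- Fd <- Df -> Ss
  P4: Kb <- Fd -> Ss
The empty set is not sufficient: P1 (Kb <- Df -> Fd -> Ss) has no collider blocking it and no conditioned non-collider, so it is open.
Try {Df, Fd}:
  P1: blocked at fork node Df ∈ conditioning set.
  P2: blocked at fork node Df ∈ conditioning set.
  P3: blocked at chain node Fd ∈ conditioning set.
  P4: blocked at fork node Fd ∈ conditioning set.
{Df, Fd} contains no descendant of Kb and blocks every backdoor path.
Every element of {Df, Fd} is needed (dropping Df leaves P2 open; dropping Fd leaves P4 open), so no proper subset is valid.
Among all size-2 subsets of the eligible variables, only {Df, Fd} blocks every backdoor path, so it is the unique smallest valid adjustment set.

{Df, Fd}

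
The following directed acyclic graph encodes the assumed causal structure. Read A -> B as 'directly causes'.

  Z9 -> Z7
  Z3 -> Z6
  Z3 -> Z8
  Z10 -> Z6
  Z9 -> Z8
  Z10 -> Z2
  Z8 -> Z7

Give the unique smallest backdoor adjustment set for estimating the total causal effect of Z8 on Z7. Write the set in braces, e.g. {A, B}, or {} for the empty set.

{Z9}

Variables eligible for adjustment (non-descendants of Z8, excluding Z8 and Z7): {Z10, Z2, Z3, Z6, Z9}.
Backdoor paths from Z8 to Z7:
  P1: Z8 <- Z9 -> Z7
The empty set is not sufficient: P1 (Z8 <- Z9 -> Z7) has no collider blocking it and no conditioned non-collider, so it is open.
Try {Z9}:
  P1: blocked at fork node Z9 ∈ conditioning set.
{Z9} contains no descendant of Z8 and blocks every backdoor path.
No other singleton works — e.g. {Z10} leaves P1 open — so {Z9} is the unique smallest valid adjustment set.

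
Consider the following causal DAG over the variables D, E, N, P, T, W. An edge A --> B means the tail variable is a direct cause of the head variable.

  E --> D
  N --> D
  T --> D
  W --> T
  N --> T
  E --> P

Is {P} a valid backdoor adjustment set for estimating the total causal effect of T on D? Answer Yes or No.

No

Backdoor paths from T to D (paths whose first edge points into T):
  P1: T <- N -> D
Condition 1 (no descendant of T in the set): holds — descendants of T are {D}; none are in {P}.
Condition 2 (every backdoor path blocked by {P}):
  P1: open — no interior node is in the conditioning set.
{P} does not satisfy the backdoor criterion.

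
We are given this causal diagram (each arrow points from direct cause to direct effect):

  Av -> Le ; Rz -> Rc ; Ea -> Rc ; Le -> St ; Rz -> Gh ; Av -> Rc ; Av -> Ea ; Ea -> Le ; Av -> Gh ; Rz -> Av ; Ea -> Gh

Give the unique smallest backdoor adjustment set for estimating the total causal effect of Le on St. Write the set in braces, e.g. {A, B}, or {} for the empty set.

{}

Variables eligible for adjustment (non-descendants of Le, excluding Le and St): {Av, Ea, Gh, Rc, Rz}.
Backdoor paths from Le to St:
  (none)
With no backdoor paths the empty set already satisfies the criterion, and it is trivially minimal.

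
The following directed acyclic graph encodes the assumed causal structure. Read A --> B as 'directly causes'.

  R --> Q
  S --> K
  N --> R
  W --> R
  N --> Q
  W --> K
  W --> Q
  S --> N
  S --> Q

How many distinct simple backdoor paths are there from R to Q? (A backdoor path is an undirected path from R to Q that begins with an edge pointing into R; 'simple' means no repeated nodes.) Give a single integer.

A backdoor path from R to Q is any simple undirected path whose first edge points into R (i.e. leaves R via a parent).
Parents of R: {N, W}.
Enumerating:
  P1: R <- W -> K <- S -> N -> Q
  P2: R <- W -> K <- S -> Q
  P3: R <- W -> Q
  P4: R <- N <- S -> K <- W -> Q
  P5: R <- N <- S -> Q
  P6: R <- N -> Q
That exhausts the simple backdoor paths. Count: 6.

6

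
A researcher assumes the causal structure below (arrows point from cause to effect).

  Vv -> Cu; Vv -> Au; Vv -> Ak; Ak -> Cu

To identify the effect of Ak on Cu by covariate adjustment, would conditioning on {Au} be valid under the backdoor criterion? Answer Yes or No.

No

Backdoor paths from Ak to Cu (paths whose first edge points into Ak):
  P1: Ak <- Vv -> Cu
Condition 1 (no descendant of Ak in the set): holds — descendants of Ak are {Cu}; none are in {Au}.
Condition 2 (every backdoor path blocked by {Au}):
  P1: open — no interior node is in the conditioning set.
{Au} does not satisfy the backdoor criterion.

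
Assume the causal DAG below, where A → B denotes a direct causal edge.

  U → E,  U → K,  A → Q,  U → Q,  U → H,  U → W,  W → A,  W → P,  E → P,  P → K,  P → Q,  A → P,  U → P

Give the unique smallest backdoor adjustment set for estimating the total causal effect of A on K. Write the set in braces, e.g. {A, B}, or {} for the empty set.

{W}

Variables eligible for adjustment (non-descendants of A, excluding A and K): {E, H, U, W}.
Backdoor paths from A to K:
  P1: A <- W <- U -> E -> P -> K
  P2: A <- W <- U -> P -> K
  P3: A <- W <- U -> Q <- P -> K
  P4: A <- W <- U -> K
  P5: A <- W -> P <- U -> K
  P6: A <- W -> P <- E <- U -> K
  P7: A <- W -> P -> Q <- U -> K
  P8: A <- W -> P -> K
The empty set is not sufficient: P1 (A <- W <- U -> E -> P -> K) has no collider blocking it and no conditioned non-collider, so it is open.
Try {W}:
  P1: blocked at chain node W ∈ conditioning set.
  P2: blocked at chain node W ∈ conditioning set.
  P3: blocked at chain node W ∈ conditioning set.
  P4: blocked at chain node W ∈ conditioning set.
  P5: blocked at fork node W ∈ conditioning set.
  P6: blocked at fork node W ∈ conditioning set.
  P7: blocked at fork node W ∈ conditioning set.
  P8: blocked at fork node W ∈ conditioning set.
{W} contains no descendant of A and blocks every backdoor path.
No other singleton works — e.g. {U} leaves P8 open — so {W} is the unique smallest valid adjustment set.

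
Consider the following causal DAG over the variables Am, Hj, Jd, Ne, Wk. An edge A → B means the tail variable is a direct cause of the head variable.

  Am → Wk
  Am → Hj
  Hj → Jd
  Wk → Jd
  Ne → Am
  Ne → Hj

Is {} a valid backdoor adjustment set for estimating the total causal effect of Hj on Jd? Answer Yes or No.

Backdoor paths from Hj to Jd (paths whose first edge points into Hj):
  P1: Hj <- Ne -> Am -> Wk -> Jd
  P2: Hj <- Am -> Wk -> Jd
Condition 1 (no descendant of Hj in the set): holds — descendants of Hj are {Jd}; none are in {}.
Condition 2 (every backdoor path blocked by {}):
  P1: open — no interior node is in the conditioning set.
  P2: open — no interior node is in the conditioning set.
{} does not satisfy the backdoor criterion.

No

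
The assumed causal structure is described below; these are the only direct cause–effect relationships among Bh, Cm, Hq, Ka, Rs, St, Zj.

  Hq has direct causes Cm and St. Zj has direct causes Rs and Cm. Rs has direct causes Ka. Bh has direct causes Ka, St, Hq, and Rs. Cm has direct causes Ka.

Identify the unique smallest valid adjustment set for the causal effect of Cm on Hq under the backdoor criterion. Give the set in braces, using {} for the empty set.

Variables eligible for adjustment (non-descendants of Cm, excluding Cm and Hq): {Ka, Rs, St}.
Backdoor paths from Cm to Hq:
  P1: Cm <- Ka -> Rs -> Bh <- St -> Hq
  P2: Cm <- Ka -> Rs -> Bh <- Hq
  P3: Cm <- Ka -> Bh <- St -> Hq
  P4: Cm <- Ka -> Bh <- Hq
Each backdoor path contains an unconditioned collider, so every path is already blocked with the empty conditioning set:
  P1: blocked at collider Bh (neither it nor any descendant is in the conditioning set).
  P2: blocked at collider Bh (neither it nor any descendant is in the conditioning set).
  P3: blocked at collider Bh (neither it nor any descendant is in the conditioning set).
  P4: blocked at collider Bh (neither it nor any descendant is in the conditioning set).
The empty set is therefore the unique smallest valid set.

{}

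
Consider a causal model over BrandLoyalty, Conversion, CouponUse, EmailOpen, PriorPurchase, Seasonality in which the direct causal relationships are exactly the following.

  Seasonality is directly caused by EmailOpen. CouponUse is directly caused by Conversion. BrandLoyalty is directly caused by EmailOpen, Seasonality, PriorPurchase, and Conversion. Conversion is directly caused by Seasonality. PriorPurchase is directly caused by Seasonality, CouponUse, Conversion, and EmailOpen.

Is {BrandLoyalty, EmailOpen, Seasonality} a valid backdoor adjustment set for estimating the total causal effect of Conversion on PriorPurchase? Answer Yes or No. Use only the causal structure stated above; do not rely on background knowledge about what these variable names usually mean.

Backdoor paths from Conversion to PriorPurchase (paths whose first edge points into Conversion):
  P1: Conversion <- Seasonality <- EmailOpen -> PriorPurchase
  P2: Conversion <- Seasonality <- EmailOpen -> BrandLoyalty <- PriorPurchase
  P3: Conversion <- Seasonality -> PriorPurchase
  P4: Conversion <- Seasonality -> BrandLoyalty <- EmailOpen -> PriorPurchase
  P5: Conversion <- Seasonality -> BrandLoyalty <- PriorPurchase
Condition 1 (no descendant of Conversion in the set): FAILS — BrandLoyalty is a descendant of Conversion.
Condition 2 (every backdoor path blocked by {BrandLoyalty, EmailOpen, Seasonality}):
  P1: blocked at chain node Seasonality ∈ conditioning set.
  P2: blocked at chain node Seasonality ∈ conditioning set.
  P3: blocked at fork node Seasonality ∈ conditioning set.
  P4: blocked at fork node Seasonality ∈ conditioning set.
  P5: blocked at fork node Seasonality ∈ conditioning set.
{BrandLoyalty, EmailOpen, Seasonality} does not satisfy the backdoor criterion.

No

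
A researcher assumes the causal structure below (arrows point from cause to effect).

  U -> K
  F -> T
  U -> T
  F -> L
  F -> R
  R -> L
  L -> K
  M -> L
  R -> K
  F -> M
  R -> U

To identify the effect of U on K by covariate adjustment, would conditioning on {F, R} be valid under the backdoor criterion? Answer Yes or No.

Yes

Backdoor paths from U to K (paths whose first edge points into U):
  P1: U <- R <- F -> M -> L -> K
  P2: U <- R <- F -> L -> K
  P3: U <- R -> L -> K
  P4: U <- R -> K
Condition 1 (no descendant of U in the set): holds — descendants of U are {K, T}; none are in {F, R}.
Condition 2 (every backdoor path blocked by {F, R}):
  P1: blocked at chain node R ∈ conditioning set.
  P2: blocked at chain node R ∈ conditioning set.
  P3: blocked at fork node R ∈ conditioning set.
  P4: blocked at fork node R ∈ conditioning set.
{F, R} satisfies the backdoor criterion.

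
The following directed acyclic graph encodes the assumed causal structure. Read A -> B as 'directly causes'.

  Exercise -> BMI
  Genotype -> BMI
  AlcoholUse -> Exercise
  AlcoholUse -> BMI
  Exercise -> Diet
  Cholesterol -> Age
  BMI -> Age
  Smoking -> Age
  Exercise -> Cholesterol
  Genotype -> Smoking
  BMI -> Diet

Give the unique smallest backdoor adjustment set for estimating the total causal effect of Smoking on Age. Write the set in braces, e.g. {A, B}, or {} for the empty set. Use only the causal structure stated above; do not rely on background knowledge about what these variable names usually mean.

{Genotype}

Variables eligible for adjustment (non-descendants of Smoking, excluding Smoking and Age): {AlcoholUse, BMI, Cholesterol, Diet, Exercise, Genotype}.
Backdoor paths from Smoking to Age:
  P1: Smoking <- Genotype -> BMI <- AlcoholUse -> Exercise -> Cholesterol -> Age
  P2: Smoking <- Genotype -> BMI <- Exercise -> Cholesterol -> Age
  P3: Smoking <- Genotype -> BMI -> Age
  P4: Smoking <- Genotype -> BMI -> Diet <- Exercise -> Cholesterol -> Age
The empty set is not sufficient: P3 (Smoking <- Genotype -> BMI -> Age) has no collider blocking it and no conditioned non-collider, so it is open.
Try {Genotype}:
  P1: blocked at fork node Genotype ∈ conditioning set.
  P2: blocked at fork node Genotype ∈ conditioning set.
  P3: blocked at fork node Genotype ∈ conditioning set.
  P4: blocked at fork node Genotype ∈ conditioning set.
{Genotype} contains no descendant of Smoking and blocks every backdoor path.
No other singleton works — e.g. {AlcoholUse} leaves P3 open — so {Genotype} is the unique smallest valid adjustment set.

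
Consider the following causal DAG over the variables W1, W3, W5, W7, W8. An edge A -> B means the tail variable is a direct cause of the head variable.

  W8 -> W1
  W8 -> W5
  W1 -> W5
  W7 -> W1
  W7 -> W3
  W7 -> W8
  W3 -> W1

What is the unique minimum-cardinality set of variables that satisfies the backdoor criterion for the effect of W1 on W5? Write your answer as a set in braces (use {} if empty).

Variables eligible for adjustment (non-descendants of W1, excluding W1 and W5): {W3, W7, W8}.
Backdoor paths from W1 to W5:
  P1: W1 <- W7 -> W8 -> W5
  P2: W1 <- W3 <- W7 -> W8 -> W5
  P3: W1 <- W8 -> W5
The empty set is not sufficient: P1 (W1 <- W7 -> W8 -> W5) has no collider blocking it and no conditioned non-collider, so it is open.
Try {W8}:
  P1: blocked at chain node W8 ∈ conditioning set.
  P2: blocked at chain node W8 ∈ conditioning set.
  P3: blocked at fork node W8 ∈ conditioning set.
{W8} contains no descendant of W1 and blocks every backdoor path.
No other singleton works — e.g. {W7} leaves P3 open — so {W8} is the unique smallest valid adjustment set.

{W8}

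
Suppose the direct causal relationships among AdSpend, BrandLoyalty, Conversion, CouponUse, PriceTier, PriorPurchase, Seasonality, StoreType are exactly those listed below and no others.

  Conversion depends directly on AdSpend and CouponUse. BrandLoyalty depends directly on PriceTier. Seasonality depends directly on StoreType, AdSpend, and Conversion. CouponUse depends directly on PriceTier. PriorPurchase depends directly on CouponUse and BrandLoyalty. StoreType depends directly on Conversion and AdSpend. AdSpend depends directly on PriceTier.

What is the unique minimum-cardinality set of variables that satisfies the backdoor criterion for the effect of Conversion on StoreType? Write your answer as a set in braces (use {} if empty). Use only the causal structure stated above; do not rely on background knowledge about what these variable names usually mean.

Variables eligible for adjustment (non-descendants of Conversion, excluding Conversion and StoreType): {AdSpend, BrandLoyalty, CouponUse, PriceTier, PriorPurchase}.
Backdoor paths from Conversion to StoreType:
  P1: Conversion <- AdSpend -> StoreType
  P2: Conversion <- AdSpend -> Seasonality <- StoreType
  P3: Conversion <- CouponUse <- PriceTier -> AdSpend -> StoreType
  P4: Conversion <- CouponUse <- PriceTier -> AdSpend -> Seasonality <- StoreType
  P5: Conversion <- CouponUse -> PriorPurchase <- BrandLoyalty <- PriceTier -> AdSpend -> StoreType
  P6: Conversion <- CouponUse -> PriorPurchase <- BrandLoyalty <- PriceTier -> AdSpend -> Seasonality <- StoreType
The empty set is not sufficient: P1 (Conversion <- AdSpend -> StoreType) has no collider blocking it and no conditioned non-collider, so it is open.
Try {AdSpend}:
  P1: blocked at fork node AdSpend ∈ conditioning set.
  P2: blocked at fork node AdSpend ∈ conditioning set.
  P3: blocked at chain node AdSpend ∈ conditioning set.
  P4: blocked at chain node AdSpend ∈ conditioning set.
  P5: blocked at collider PriorPurchase (neither it nor any descendant is in the conditioning set).
  P6: blocked at collider PriorPurchase (neither it nor any descendant is in the conditioning set).
{AdSpend} contains no descendant of Conversion and blocks every backdoor path.
No other singleton works — e.g. {PriceTier} leaves P1 open — so {AdSpend} is the unique smallest valid adjustment set.

{AdSpend}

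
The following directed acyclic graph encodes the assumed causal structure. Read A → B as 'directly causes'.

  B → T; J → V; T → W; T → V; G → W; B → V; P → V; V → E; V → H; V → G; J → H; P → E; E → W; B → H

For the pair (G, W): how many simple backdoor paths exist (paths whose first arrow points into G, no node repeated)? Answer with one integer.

6

A backdoor path from G to W is any simple undirected path whose first edge points into G (i.e. leaves G via a parent).
Parents of G: {V}.
Enumerating:
  P1: G <- V <- B -> T -> W
  P2: G <- V <- T -> W
  P3: G <- V <- P -> E -> W
  P4: G <- V <- J -> H <- B -> T -> W
  P5: G <- V -> H <- B -> T -> W
  P6: G <- V -> E -> W
That exhausts the simple backdoor paths. Count: 6.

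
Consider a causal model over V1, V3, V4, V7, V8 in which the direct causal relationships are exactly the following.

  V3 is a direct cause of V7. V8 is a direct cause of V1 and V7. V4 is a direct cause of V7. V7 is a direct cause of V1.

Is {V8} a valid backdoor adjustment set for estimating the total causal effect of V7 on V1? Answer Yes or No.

Yes

Backdoor paths from V7 to V1 (paths whose first edge points into V7):
  P1: V7 <- V8 -> V1
Condition 1 (no descendant of V7 in the set): holds — descendants of V7 are {V1}; none are in {V8}.
Condition 2 (every backdoor path blocked by {V8}):
  P1: blocked at fork node V8 ∈ conditioning set.
{V8} satisfies the backdoor criterion.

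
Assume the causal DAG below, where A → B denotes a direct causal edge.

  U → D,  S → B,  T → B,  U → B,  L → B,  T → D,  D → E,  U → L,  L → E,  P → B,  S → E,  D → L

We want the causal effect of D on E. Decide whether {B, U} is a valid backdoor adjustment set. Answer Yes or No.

No

Backdoor paths from D to E (paths whose first edge points into D):
  P1: D <- U -> L -> B <- S -> E
  P2: D <- U -> L -> E
  P3: D <- U -> B <- S -> E
  P4: D <- U -> B <- L -> E
  P5: D <- T -> B <- S -> E
  P6: D <- T -> B <- U -> L -> E
  P7: D <- T -> B <- L -> E
Condition 1 (no descendant of D in the set): FAILS — B is a descendant of D.
Condition 2 (every backdoor path blocked by {B, U}):
  P1: blocked at fork node U ∈ conditioning set.
  P2: blocked at fork node U ∈ conditioning set.
  P3: blocked at fork node U ∈ conditioning set.
  P4: blocked at fork node U ∈ conditioning set.
  P5: open — collider(s) B are conditioned on (or have a conditioned descendant) and no non-collider on the path is in the set.
  P6: blocked at fork node U ∈ conditioning set.
  P7: open — collider(s) B are conditioned on (or have a conditioned descendant) and no non-collider on the path is in the set.
{B, U} does not satisfy the backdoor criterion.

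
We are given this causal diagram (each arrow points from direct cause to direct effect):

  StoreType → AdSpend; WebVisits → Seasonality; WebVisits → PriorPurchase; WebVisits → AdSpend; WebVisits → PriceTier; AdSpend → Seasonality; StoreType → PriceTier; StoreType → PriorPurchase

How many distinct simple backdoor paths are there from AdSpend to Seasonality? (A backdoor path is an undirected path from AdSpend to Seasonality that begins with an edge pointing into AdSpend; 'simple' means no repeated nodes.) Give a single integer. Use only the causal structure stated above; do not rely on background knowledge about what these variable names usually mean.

A backdoor path from AdSpend to Seasonality is any simple undirected path whose first edge points into AdSpend (i.e. leaves AdSpend via a parent).
Parents of AdSpend: {StoreType, WebVisits}.
Enumerating:
  P1: AdSpend <- WebVisits -> Seasonality
  P2: AdSpend <- StoreType -> PriceTier <- WebVisits -> Seasonality
  P3: AdSpend <- StoreType -> PriorPurchase <- WebVisits -> Seasonality
That exhausts the simple backdoor paths. Count: 3.

3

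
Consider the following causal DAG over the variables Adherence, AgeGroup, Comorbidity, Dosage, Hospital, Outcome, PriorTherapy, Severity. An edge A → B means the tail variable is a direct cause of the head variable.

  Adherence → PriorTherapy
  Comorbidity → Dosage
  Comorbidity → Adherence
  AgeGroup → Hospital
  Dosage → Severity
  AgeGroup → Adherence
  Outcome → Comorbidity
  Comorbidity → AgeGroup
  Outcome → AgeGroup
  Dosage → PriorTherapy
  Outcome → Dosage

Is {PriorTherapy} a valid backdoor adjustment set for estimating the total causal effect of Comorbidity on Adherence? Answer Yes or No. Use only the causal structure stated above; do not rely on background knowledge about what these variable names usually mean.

No

Backdoor paths from Comorbidity to Adherence (paths whose first edge points into Comorbidity):
  P1: Comorbidity <- Outcome -> Dosage -> PriorTherapy <- Adherence
  P2: Comorbidity <- Outcome -> AgeGroup -> Adherence
Condition 1 (no descendant of Comorbidity in the set): FAILS — PriorTherapy is a descendant of Comorbidity.
Condition 2 (every backdoor path blocked by {PriorTherapy}):
  P1: open — collider(s) PriorTherapy are conditioned on (or have a conditioned descendant) and no non-collider on the path is in the set.
  P2: open — no interior node is in the conditioning set.
{PriorTherapy} does not satisfy the backdoor criterion.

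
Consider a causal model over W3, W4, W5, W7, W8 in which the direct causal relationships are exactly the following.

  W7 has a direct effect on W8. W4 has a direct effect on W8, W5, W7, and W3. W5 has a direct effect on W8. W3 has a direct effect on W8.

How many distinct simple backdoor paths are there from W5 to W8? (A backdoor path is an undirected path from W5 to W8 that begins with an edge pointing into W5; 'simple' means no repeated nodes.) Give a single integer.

3

A backdoor path from W5 to W8 is any simple undirected path whose first edge points into W5 (i.e. leaves W5 via a parent).
Parents of W5: {W4}.
Enumerating:
  P1: W5 <- W4 -> W3 -> W8
  P2: W5 <- W4 -> W7 -> W8
  P3: W5 <- W4 -> W8
That exhausts the simple backdoor paths. Count: 3.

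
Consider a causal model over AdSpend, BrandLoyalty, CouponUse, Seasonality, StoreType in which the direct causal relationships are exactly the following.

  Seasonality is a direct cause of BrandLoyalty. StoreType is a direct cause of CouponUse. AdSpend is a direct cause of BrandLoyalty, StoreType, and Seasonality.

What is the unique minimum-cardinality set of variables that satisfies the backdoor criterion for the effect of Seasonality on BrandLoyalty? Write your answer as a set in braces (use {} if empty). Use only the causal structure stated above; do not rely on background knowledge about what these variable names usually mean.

{AdSpend}

Variables eligible for adjustment (non-descendants of Seasonality, excluding Seasonality and BrandLoyalty): {AdSpend, CouponUse, StoreType}.
Backdoor paths from Seasonality to BrandLoyalty:
  P1: Seasonality <- AdSpend -> BrandLoyalty
The empty set is not sufficient: P1 (Seasonality <- AdSpend -> BrandLoyalty) has no collider blocking it and no conditioned non-collider, so it is open.
Try {AdSpend}:
  P1: blocked at fork node AdSpend ∈ conditioning set.
{AdSpend} contains no descendant of Seasonality and blocks every backdoor path.
No other singleton works — e.g. {StoreType} leaves P1 open — so {AdSpend} is the unique smallest valid adjustment set.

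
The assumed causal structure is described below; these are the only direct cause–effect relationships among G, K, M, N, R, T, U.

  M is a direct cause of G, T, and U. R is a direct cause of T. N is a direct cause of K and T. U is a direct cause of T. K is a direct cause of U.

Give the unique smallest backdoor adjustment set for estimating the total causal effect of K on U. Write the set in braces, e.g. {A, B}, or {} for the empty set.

Variables eligible for adjustment (non-descendants of K, excluding K and U): {G, M, N, R}.
Backdoor paths from K to U:
  P1: K <- N -> T <- M -> U
  P2: K <- N -> T <- U
Each backdoor path contains an unconditioned collider, so every path is already blocked with the empty conditioning set:
  P1: blocked at collider T (neither it nor any descendant is in the conditioning set).
  P2: blocked at collider T (neither it nor any descendant is in the conditioning set).
The empty set is therefore the unique smallest valid set.

{}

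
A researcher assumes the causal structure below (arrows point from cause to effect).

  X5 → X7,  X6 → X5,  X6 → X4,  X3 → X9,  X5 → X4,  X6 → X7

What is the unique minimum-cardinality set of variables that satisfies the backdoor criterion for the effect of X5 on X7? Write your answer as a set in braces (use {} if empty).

{X6}

Variables eligible for adjustment (non-descendants of X5, excluding X5 and X7): {X3, X6, X9}.
Backdoor paths from X5 to X7:
  P1: X5 <- X6 -> X7
The empty set is not sufficient: P1 (X5 <- X6 -> X7) has no collider blocking it and no conditioned non-collider, so it is open.
Try {X6}:
  P1: blocked at fork node X6 ∈ conditioning set.
{X6} contains no descendant of X5 and blocks every backdoor path.
No other singleton works — e.g. {X3} leaves P1 open — so {X6} is the unique smallest valid adjustment set.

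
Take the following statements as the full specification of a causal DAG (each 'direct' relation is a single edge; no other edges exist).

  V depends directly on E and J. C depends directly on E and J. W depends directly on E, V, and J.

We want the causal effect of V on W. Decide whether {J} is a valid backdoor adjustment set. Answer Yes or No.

Backdoor paths from V to W (paths whose first edge points into V):
  P1: V <- E -> W
  P2: V <- E -> C <- J -> W
  P3: V <- J -> W
  P4: V <- J -> C <- E -> W
Condition 1 (no descendant of V in the set): holds — descendants of V are {W}; none are in {J}.
Condition 2 (every backdoor path blocked by {J}):
  P1: open — no interior node is in the conditioning set.
  P2: blocked at collider C (neither it nor any descendant is in the conditioning set).
  P3: blocked at fork node J ∈ conditioning set.
  P4: blocked at fork node J ∈ conditioning set.
{J} does not satisfy the backdoor criterion.

No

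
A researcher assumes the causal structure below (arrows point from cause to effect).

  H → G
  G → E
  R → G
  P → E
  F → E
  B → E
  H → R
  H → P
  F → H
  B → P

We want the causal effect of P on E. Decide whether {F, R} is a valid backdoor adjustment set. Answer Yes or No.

No

Backdoor paths from P to E (paths whose first edge points into P):
  P1: P <- H <- F -> E
  P2: P <- H -> R -> G -> E
  P3: P <- H -> G -> E
  P4: P <- B -> E
Condition 1 (no descendant of P in the set): holds — descendants of P are {E}; none are in {F, R}.
Condition 2 (every backdoor path blocked by {F, R}):
  P1: blocked at fork node F ∈ conditioning set.
  P2: blocked at chain node R ∈ conditioning set.
  P3: open — no interior node is in the conditioning set.
  P4: open — no interior node is in the conditioning set.
{F, R} does not satisfy the backdoor criterion.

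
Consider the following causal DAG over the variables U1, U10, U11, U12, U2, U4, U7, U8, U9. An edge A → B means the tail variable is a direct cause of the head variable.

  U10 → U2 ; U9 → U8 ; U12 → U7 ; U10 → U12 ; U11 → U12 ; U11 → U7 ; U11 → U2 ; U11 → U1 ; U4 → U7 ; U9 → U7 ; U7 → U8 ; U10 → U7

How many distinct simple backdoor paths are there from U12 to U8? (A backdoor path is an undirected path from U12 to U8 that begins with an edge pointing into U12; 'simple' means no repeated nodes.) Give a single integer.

A backdoor path from U12 to U8 is any simple undirected path whose first edge points into U12 (i.e. leaves U12 via a parent).
Parents of U12: {U10, U11}.
Enumerating:
  P1: U12 <- U10 -> U2 <- U11 -> U7 <- U9 -> U8
  P2: U12 <- U10 -> U2 <- U11 -> U7 -> U8
  P3: U12 <- U10 -> U7 <- U9 -> U8
  P4: U12 <- U10 -> U7 -> U8
  P5: U12 <- U11 -> U2 <- U10 -> U7 <- U9 -> U8
  P6: U12 <- U11 -> U2 <- U10 -> U7 -> U8
  P7: U12 <- U11 -> U7 <- U9 -> U8
  P8: U12 <- U11 -> U7 -> U8
That exhausts the simple backdoor paths. Count: 8.

8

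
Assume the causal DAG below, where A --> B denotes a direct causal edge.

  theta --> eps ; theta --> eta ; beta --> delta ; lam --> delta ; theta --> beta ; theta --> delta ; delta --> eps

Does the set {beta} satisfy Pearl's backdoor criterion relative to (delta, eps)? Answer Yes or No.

Backdoor paths from delta to eps (paths whose first edge points into delta):
  P1: delta <- theta -> eps
  P2: delta <- beta <- theta -> eps
Condition 1 (no descendant of delta in the set): holds — descendants of delta are {eps}; none are in {beta}.
Condition 2 (every backdoor path blocked by {beta}):
  P1: open — no interior node is in the conditioning set.
  P2: blocked at chain node beta ∈ conditioning set.
{beta} does not satisfy the backdoor criterion.

No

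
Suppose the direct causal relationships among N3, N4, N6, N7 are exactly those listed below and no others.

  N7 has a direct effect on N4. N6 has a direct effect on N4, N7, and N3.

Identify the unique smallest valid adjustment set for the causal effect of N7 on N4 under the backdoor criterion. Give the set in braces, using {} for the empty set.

{N6}

Variables eligible for adjustment (non-descendants of N7, excluding N7 and N4): {N3, N6}.
Backdoor paths from N7 to N4:
  P1: N7 <- N6 -> N4
The empty set is not sufficient: P1 (N7 <- N6 -> N4) has no collider blocking it and no conditioned non-collider, so it is open.
Try {N6}:
  P1: blocked at fork node N6 ∈ conditioning set.
{N6} contains no descendant of N7 and blocks every backdoor path.
No other singleton works — e.g. {N3} leaves P1 open — so {N6} is the unique smallest valid adjustment set.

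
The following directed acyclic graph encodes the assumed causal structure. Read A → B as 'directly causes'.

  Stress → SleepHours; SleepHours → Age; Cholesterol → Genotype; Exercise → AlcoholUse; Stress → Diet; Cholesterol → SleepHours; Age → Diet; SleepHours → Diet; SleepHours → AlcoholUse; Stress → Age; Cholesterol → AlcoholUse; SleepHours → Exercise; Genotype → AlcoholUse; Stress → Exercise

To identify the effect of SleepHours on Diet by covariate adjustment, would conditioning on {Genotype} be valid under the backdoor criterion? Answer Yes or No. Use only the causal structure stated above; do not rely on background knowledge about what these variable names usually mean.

Backdoor paths from SleepHours to Diet (paths whose first edge points into SleepHours):
  P1: SleepHours <- Stress -> Age -> Diet
  P2: SleepHours <- Stress -> Diet
  P3: SleepHours <- Cholesterol -> Genotype -> AlcoholUse <- Exercise <- Stress -> Age -> Diet
  P4: SleepHours <- Cholesterol -> Genotype -> AlcoholUse <- Exercise <- Stress -> Diet
  P5: SleepHours <- Cholesterol -> AlcoholUse <- Exercise <- Stress -> Age -> Diet
  P6: SleepHours <- Cholesterol -> AlcoholUse <- Exercise <- Stress -> Diet
Condition 1 (no descendant of SleepHours in the set): holds — descendants of SleepHours are {Age, AlcoholUse, Diet, Exercise}; none are in {Genotype}.
Condition 2 (every backdoor path blocked by {Genotype}):
  P1: open — no interior node is in the conditioning set.
  P2: open — no interior node is in the conditioning set.
  P3: blocked at chain node Genotype ∈ conditioning set.
  P4: blocked at chain node Genotype ∈ conditioning set.
  P5: blocked at collider AlcoholUse (neither it nor any descendant is in the conditioning set).
  P6: blocked at collider AlcoholUse (neither it nor any descendant is in the conditioning set).
{Genotype} does not satisfy the backdoor criterion.

No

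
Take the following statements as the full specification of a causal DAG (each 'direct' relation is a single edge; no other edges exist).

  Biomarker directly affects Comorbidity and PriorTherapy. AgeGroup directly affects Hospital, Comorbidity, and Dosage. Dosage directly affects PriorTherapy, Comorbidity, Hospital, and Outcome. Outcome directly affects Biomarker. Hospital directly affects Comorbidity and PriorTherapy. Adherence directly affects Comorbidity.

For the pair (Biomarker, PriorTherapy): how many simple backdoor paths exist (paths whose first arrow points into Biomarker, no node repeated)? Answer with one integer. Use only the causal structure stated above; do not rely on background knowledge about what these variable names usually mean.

6

A backdoor path from Biomarker to PriorTherapy is any simple undirected path whose first edge points into Biomarker (i.e. leaves Biomarker via a parent).
Parents of Biomarker: {Outcome}.
Enumerating:
  P1: Biomarker <- Outcome <- Dosage <- AgeGroup -> Hospital -> PriorTherapy
  P2: Biomarker <- Outcome <- Dosage <- AgeGroup -> Comorbidity <- Hospital -> PriorTherapy
  P3: Biomarker <- Outcome <- Dosage -> Hospital -> PriorTherapy
  P4: Biomarker <- Outcome <- Dosage -> PriorTherapy
  P5: Biomarker <- Outcome <- Dosage -> Comorbidity <- AgeGroup -> Hospital -> PriorTherapy
  P6: Biomarker <- Outcome <- Dosage -> Comorbidity <- Hospital -> PriorTherapy
That exhausts the simple backdoor paths. Count: 6.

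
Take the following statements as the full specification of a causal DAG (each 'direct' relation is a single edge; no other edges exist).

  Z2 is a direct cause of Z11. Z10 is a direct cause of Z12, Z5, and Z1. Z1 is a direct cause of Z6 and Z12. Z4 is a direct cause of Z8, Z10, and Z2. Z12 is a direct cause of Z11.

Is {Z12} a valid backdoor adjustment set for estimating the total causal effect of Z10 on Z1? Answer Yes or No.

No

Backdoor paths from Z10 to Z1 (paths whose first edge points into Z10):
  P1: Z10 <- Z4 -> Z2 -> Z11 <- Z12 <- Z1
Condition 1 (no descendant of Z10 in the set): FAILS — Z12 is a descendant of Z10.
Condition 2 (every backdoor path blocked by {Z12}):
  P1: blocked at collider Z11 (neither it nor any descendant is in the conditioning set).
{Z12} does not satisfy the backdoor criterion.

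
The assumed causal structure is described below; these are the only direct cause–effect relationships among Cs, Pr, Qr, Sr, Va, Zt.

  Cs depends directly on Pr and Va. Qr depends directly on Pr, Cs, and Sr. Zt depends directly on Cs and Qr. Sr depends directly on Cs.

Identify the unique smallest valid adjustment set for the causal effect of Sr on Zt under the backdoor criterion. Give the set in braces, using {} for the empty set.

{Cs}

Variables eligible for adjustment (non-descendants of Sr, excluding Sr and Zt): {Cs, Pr, Va}.
Backdoor paths from Sr to Zt:
  P1: Sr <- Cs <- Pr -> Qr -> Zt
  P2: Sr <- Cs -> Qr -> Zt
  P3: Sr <- Cs -> Zt
The empty set is not sufficient: P1 (Sr <- Cs <- Pr -> Qr -> Zt) has no collider blocking it and no conditioned non-collider, so it is open.
Try {Cs}:
  P1: blocked at chain node Cs ∈ conditioning set.
  P2: blocked at fork node Cs ∈ conditioning set.
  P3: blocked at fork node Cs ∈ conditioning set.
{Cs} contains no descendant of Sr and blocks every backdoor path.
No other singleton works — e.g. {Pr} leaves P2 open — so {Cs} is the unique smallest valid adjustment set.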